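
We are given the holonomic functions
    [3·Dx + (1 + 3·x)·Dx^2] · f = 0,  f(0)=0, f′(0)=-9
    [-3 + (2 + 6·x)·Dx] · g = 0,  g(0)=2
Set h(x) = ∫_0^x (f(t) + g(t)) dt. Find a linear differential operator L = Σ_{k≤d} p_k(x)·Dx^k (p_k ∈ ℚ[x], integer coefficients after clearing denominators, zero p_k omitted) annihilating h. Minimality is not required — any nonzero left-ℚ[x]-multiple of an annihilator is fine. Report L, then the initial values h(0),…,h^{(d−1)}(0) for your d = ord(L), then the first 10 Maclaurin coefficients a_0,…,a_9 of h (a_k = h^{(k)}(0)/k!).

L = 9·Dx^2 + (15 + 45·x)·Dx^3 + (2 + 12·x + 18·x^2)·Dx^4  (order 4).
h: a_k = 0, 2, -3, 15/4, -189/32, 3483/320, -28269/1280, 171315/3584, -6213267/57344, 4166235/16384, …
ICs: h(0) = 0, h′(0) = 2, h′′(0) = -6, h′′′(0) = 45/2.

f: a_k = 0, -9, 27/2, -27, 243/4, -729/5, 729/2, -6561/7, 19683/8, -6561, …
g: a_k = 2, 3, -9/4, 27/8, -405/64, 1701/128, -15309/512, 72171/1024, -2814669/16384, 14073345/32768, …
h₀=f+g: left-lcm gives L₀, ord ≤ 3.
h=∫₀ˣh₀: take L = L₀·Dx.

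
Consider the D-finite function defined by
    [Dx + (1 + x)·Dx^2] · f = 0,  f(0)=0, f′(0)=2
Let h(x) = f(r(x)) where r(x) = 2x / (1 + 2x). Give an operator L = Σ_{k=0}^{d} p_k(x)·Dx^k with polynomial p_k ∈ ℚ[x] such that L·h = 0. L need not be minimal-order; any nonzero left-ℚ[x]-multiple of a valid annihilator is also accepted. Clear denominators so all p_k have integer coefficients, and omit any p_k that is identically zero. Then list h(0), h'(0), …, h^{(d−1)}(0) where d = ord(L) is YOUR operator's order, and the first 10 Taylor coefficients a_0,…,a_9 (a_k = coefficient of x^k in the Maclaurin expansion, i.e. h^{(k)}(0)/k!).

f: a_k = 0, 2, -1, 2/3, -1/2, 2/5, -1/3, 2/7, -1/4, 2/9, …
Substitute x→r, Dx→(1/r')Dx; clear ⇒ L₀.
L = (6 + 16·x)·Dx + (1 + 6·x + 8·x^2)·Dx^2  (order 2).
h: a_k = 0, 4, -12, 112/3, -120, 1984/5, -1344, 32512/7, -16320, 523264/9, …
ICs: h(0) = 0, h′(0) = 4.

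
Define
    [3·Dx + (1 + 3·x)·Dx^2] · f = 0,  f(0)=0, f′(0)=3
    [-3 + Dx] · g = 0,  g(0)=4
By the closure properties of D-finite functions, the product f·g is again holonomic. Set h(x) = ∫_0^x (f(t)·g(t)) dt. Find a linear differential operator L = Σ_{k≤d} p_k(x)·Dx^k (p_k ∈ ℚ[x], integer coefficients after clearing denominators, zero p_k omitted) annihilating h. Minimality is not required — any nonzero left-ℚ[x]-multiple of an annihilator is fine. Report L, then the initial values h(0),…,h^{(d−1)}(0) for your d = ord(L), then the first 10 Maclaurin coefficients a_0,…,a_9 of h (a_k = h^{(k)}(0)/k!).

L = 27·x·Dx + (-3 - 18·x)·Dx^2 + (1 + 3·x)·Dx^3  (order 3).
h: a_k = 0, 0, 6, 6, 9, 0, 243/20, -81/4, 5589/112, -2349/20, …
ICs: h(0) = 0, h′(0) = 0, h′′(0) = 12.

f: a_k = 0, 3, -9/2, 9, -81/4, 243/5, -243/2, 2187/7, -6561/8, 2187, …
g: a_k = 4, 12, 18, 18, 27/2, 81/10, 81/20, 243/140, 729/1120, 243/1120, …
Product ⇒ symmetric product L₀, ord ≤ 2.
h=∫h₀ ⇒ L = L₀·Dx.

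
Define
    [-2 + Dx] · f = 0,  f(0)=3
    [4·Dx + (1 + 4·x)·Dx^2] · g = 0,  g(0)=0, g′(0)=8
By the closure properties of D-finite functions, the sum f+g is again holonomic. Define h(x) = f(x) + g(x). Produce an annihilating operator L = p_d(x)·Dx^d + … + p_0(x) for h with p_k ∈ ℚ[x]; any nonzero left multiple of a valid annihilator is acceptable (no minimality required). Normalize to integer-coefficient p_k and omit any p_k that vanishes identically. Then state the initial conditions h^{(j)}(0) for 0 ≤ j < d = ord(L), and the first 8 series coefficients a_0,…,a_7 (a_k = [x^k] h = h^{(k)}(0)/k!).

L = (-40 - 32·x)·Dx + (14 - 16·x - 32·x^2)·Dx^2 + (3 + 16·x + 16·x^2)·Dx^3  (order 3).
h: a_k = 3, 14, -10, 140/3, -126, 2052/5, -20476/15, 491528/105, …
ICs: h(0) = 3, h′(0) = 14, h′′(0) = -20.

f: a_k = 3, 6, 6, 4, 2, 4/5, 4/15, 8/105, …
g: a_k = 0, 8, -16, 128/3, -128, 2048/5, -4096/3, 32768/7, …
Weyl lclm of L_f,L_g ⇒ L₀ (ord ≤ 3).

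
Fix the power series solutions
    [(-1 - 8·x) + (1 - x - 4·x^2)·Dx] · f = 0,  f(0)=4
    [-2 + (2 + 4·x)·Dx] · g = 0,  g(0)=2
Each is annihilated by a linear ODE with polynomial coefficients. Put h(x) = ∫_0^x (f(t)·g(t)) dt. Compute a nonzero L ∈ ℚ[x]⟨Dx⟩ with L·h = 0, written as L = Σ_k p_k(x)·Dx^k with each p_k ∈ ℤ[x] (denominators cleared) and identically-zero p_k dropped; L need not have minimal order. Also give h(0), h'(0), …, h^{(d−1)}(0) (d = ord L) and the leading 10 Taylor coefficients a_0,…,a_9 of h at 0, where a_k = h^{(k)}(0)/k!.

L = (2 + 9·x + 12·x^2)·Dx + (-1 - x + 6·x^2 + 8·x^3)·Dx^2  (order 2).
h: a_k = 0, 8, 8, 44/3, 28, 283/5, 123, 3719/14, 1207/2, 195827/144, …
ICs: h(0) = 0, h′(0) = 8.

f: a_k = 4, 4, 20, 36, 116, 260, 724, 1764, 4660, 11716, …
g: a_k = 2, 2, -1, 1, -5/4, 7/4, -21/8, 33/8, -429/64, 715/64, …
Product ⇒ symmetric product L₀, ord ≤ 1.
Integrate: L := L₀·Dx.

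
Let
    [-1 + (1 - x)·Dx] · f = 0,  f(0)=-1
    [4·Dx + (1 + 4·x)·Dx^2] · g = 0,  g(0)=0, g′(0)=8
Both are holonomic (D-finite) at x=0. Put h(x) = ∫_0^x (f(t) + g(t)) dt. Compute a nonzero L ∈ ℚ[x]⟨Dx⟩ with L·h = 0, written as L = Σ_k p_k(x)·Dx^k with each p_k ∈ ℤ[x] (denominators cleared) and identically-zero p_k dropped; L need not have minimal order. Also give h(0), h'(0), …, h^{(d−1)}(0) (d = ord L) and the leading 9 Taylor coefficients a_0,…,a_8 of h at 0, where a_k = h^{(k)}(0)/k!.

f: a_k = -1, -1, -1, -1, -1, -1, -1, -1, -1, …
g: a_k = 0, 8, -16, 128/3, -128, 2048/5, -4096/3, 32768/7, -16384, …
Weyl lclm of L_f,L_g ⇒ L₀ (ord ≤ 3).
h=∫₀ˣh₀: take L = L₀·Dx.
L = (44 + 16·x)·Dx^2 + (-13 + 56·x + 32·x^2)·Dx^3 + (-3 - 11·x + 6·x^2 + 8·x^3)·Dx^4  (order 4).
h: a_k = 0, -1, 7/2, -17/3, 125/12, -129/5, 681/10, -4099/21, 32761/56, …
ICs: h(0) = 0, h′(0) = -1, h′′(0) = 7, h′′′(0) = -34.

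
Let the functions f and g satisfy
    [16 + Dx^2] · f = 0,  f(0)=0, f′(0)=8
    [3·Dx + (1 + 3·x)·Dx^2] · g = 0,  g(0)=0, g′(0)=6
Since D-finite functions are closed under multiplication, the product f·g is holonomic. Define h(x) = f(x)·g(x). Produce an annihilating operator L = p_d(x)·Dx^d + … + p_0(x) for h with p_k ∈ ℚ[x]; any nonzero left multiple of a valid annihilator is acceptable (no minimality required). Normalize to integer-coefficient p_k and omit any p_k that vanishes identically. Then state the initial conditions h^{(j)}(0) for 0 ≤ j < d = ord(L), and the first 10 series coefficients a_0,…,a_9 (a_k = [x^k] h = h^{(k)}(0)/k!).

L = (2272 + 127488·x + 781056·x^2 + 1769472·x^3 + 1327104·x^4) + (4416 + 50112·x + 165888·x^2 + 165888·x^3)·Dx + (1022 + 19392·x + 102816·x^2 + 221184·x^3 + 165888·x^4)·Dx^2 + (276 + 3132·x + 10368·x^2 + 10368·x^3)·Dx^3 + (55 + 714·x + 3375·x^2 + 6912·x^3 + 5184·x^4)·Dx^4  (order 4).
h: a_k = 0, 0, 48, -72, 16, -132, 496, -6168/5, 335312/105, -299974/35, …
ICs: h(0) = 0, h′(0) = 0, h′′(0) = 96, h′′′(0) = -432.

f: a_k = 0, 8, 0, -64/3, 0, 256/15, 0, -2048/315, 0, 4096/2835, …
g: a_k = 0, 6, -9, 18, -81/2, 486/5, -243, 4374/7, -6561/4, 4374, …
L₀ := L_f ⊗_s L_g (sym. prod.), ord ≤ 4.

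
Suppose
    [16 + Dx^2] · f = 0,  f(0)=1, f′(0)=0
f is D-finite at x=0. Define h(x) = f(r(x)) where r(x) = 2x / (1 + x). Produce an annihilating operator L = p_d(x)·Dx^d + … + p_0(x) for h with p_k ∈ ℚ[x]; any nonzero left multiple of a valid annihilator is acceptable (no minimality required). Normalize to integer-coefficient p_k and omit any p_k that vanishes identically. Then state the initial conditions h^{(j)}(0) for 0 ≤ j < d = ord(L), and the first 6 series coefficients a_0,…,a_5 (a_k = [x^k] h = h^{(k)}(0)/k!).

L = 64 + (2 + 6·x + 6·x^2 + 2·x^3)·Dx + (1 + 4·x + 6·x^2 + 4·x^3 + x^4)·Dx^2  (order 2).
h: a_k = 1, 0, -32, 64, 224/3, -1664/3, …
ICs: h(0) = 1, h′(0) = 0.

f: a_k = 1, 0, -8, 0, 32/3, 0, …
f∘r: x↦r, Dx↦Dx/r' in L_f ⇒ L₀.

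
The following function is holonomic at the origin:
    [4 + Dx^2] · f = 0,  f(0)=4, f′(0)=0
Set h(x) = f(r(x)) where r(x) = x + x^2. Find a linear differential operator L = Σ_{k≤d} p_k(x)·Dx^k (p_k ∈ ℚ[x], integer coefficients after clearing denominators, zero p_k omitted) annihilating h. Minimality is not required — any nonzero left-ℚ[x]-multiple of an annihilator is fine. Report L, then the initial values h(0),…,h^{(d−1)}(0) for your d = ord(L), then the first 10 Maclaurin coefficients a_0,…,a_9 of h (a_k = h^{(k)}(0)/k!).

f: a_k = 4, 0, -8, 0, 8/3, 0, -16/45, 0, 8/315, 0, …
h₀=f(r): pull back L_f along r ⇒ L₀.
L = (4 + 24·x + 48·x^2 + 32·x^3) - 2·Dx + (1 + 2·x)·Dx^2  (order 2).
h: a_k = 4, 0, -8, -16, -16/3, 32/3, 704/45, 128/15, -832/315, -2176/315, …
ICs: h(0) = 4, h′(0) = 0.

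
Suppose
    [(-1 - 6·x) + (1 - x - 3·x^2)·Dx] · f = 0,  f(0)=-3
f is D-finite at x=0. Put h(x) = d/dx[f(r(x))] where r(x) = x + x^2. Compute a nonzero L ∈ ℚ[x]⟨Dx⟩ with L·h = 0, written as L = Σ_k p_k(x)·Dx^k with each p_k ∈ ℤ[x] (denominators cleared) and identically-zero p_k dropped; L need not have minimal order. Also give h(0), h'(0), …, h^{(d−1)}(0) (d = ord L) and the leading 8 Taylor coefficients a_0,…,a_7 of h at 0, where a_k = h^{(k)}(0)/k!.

f: a_k = -3, -3, -12, -21, -57, -120, -291, -651, …
Substitute x→r, Dx→(1/r')Dx; clear ⇒ L₀.
h₀' ⇒ L via d/dx closure of L₀.
L = (10 + 60·x + 168·x^2 + 396·x^3 + 648·x^4 + 540·x^5 + 180·x^6) + (-1 - 7·x - 6·x^2 + 44·x^3 + 135·x^4 + 180·x^5 + 126·x^6 + 36·x^7)·Dx  (order 1).
h: a_k = -3, -30, -135, -528, -2055, -7524, -26775, -93624, …
ICs: h(0) = -3.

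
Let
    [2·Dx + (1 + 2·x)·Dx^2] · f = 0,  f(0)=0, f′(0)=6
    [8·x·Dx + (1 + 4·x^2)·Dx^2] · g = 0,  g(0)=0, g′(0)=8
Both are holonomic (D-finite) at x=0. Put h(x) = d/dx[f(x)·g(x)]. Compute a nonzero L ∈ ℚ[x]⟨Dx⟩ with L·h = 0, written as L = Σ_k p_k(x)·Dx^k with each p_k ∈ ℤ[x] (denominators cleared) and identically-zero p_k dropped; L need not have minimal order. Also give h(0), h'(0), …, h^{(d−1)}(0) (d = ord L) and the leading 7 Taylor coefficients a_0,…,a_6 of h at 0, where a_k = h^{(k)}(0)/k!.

f: a_k = 0, 6, -6, 8, -12, 96/5, -32, …
g: a_k = 0, 8, 0, -32/3, 0, 128/5, 0, …
f·g: L₀ = L_f ⊗_s L_g, ord ≤ 2·2.
h=h₀': d/dx-closure on L₀ ⇒ L.
L = (192 + 704·x + 2560·x^2 + 9984·x^3 + 15360·x^4 + 13312·x^5 + 4096·x^7) + (72 + 992·x + 4928·x^2 + 15488·x^3 + 34816·x^4 + 47616·x^5 + 35840·x^6 + 6144·x^7 + 14336·x^8)·Dx + (24 + 256·x + 1536·x^2 + 4992·x^3 + 11520·x^4 + 19968·x^5 + 24576·x^6 + 18432·x^7 + 6144·x^8 + 8192·x^9)·Dx^2 + (5 + 36·x + 148·x^2 + 448·x^3 + 1056·x^4 + 1920·x^5 + 2688·x^6 + 3072·x^7 + 2304·x^8 + 1024·x^9 + 1024·x^10)·Dx^3  (order 3).
h: a_k = 0, 96, -144, 0, -160, 6656/5, -9856/5, …
ICs: h(0) = 0, h′(0) = 96, h′′(0) = -288.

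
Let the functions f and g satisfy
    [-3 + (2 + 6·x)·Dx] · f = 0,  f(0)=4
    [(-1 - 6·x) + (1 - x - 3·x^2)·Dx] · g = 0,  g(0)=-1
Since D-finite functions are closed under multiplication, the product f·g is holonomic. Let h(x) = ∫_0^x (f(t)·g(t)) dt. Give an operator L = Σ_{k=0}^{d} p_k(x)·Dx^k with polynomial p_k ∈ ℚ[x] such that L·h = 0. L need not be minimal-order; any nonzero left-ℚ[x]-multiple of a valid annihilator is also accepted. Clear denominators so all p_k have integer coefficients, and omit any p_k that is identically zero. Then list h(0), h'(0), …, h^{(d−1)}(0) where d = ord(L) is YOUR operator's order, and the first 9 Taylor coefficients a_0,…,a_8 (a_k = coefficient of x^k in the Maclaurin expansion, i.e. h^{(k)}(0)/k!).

L = (5 + 15·x + 27·x^2)·Dx + (-2 - 4·x + 12·x^2 + 18·x^3)·Dx^2  (order 2).
h: a_k = 0, -4, -5, -35/6, -217/16, -3011/160, -18139/384, -129511/1792, -766529/4096, …
ICs: h(0) = 0, h′(0) = -4.

f: a_k = 4, 6, -9/2, 27/4, -405/32, 1701/64, -15309/256, 72171/512, -2814669/8192, …
g: a_k = -1, -1, -4, -7, -19, -40, -97, -217, -508, …
h₀=f·g: eliminate ⇒ L₀, order ≤ 1·1.
h=∫h₀ ⇒ L = L₀·Dx.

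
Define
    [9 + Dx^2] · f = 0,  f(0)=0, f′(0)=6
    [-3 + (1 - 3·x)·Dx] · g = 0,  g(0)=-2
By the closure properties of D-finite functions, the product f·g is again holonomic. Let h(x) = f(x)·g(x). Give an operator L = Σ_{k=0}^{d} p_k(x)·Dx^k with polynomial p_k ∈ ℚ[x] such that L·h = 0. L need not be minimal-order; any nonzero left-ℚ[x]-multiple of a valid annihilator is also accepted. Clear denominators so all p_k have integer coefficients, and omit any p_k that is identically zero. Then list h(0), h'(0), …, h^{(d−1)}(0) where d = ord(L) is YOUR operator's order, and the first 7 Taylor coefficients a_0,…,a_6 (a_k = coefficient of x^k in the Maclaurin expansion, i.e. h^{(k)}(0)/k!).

f: a_k = 0, 6, 0, -9, 0, 81/20, 0, …
g: a_k = -2, -6, -18, -54, -162, -486, -1458, …
Product ⇒ symmetric product L₀, ord ≤ 2.
L = (-9 + 27·x) + 6·Dx + (-1 + 3·x)·Dx^2  (order 2).
h: a_k = 0, -12, -36, -90, -270, -8181/10, -24543/10, …
ICs: h(0) = 0, h′(0) = -12.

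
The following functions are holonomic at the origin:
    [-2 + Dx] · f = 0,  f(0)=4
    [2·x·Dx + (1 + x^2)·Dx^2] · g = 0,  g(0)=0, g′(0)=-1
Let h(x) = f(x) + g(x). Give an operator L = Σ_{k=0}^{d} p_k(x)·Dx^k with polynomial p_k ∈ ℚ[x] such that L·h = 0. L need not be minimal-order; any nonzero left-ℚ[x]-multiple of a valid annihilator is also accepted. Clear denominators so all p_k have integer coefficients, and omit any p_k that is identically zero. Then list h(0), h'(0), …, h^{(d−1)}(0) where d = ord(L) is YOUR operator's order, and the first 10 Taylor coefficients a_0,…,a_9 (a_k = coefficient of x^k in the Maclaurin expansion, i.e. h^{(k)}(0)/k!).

f: a_k = 4, 8, 8, 16/3, 8/3, 16/15, 16/45, 32/315, 8/315, 16/2835, …
g: a_k = 0, -1, 0, 1/3, 0, -1/5, 0, 1/7, 0, -1/9, …
Weyl lclm of L_f,L_g ⇒ L₀ (ord ≤ 3).
L = (2 - 4·x - 6·x^2 - 4·x^3)·Dx + (-3 - x^2 - 2·x^4)·Dx^2 + (1 + x + 2·x^2 + x^3 + x^4)·Dx^3  (order 3).
h: a_k = 4, 7, 8, 17/3, 8/3, 13/15, 16/45, 11/45, 8/315, -299/2835, …
ICs: h(0) = 4, h′(0) = 7, h′′(0) = 16.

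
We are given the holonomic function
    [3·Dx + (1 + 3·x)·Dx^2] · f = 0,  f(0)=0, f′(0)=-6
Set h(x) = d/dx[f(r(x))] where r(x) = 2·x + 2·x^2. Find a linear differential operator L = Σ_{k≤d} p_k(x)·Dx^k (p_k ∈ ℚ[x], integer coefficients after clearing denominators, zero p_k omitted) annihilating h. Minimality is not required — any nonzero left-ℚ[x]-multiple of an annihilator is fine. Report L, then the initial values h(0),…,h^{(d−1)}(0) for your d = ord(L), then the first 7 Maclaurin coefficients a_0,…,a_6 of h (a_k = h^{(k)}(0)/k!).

L = (4 + 12·x + 12·x^2) + (1 + 8·x + 18·x^2 + 12·x^3)·Dx  (order 1).
h: a_k = -12, 48, -216, 1008, -4752, 22464, -106272, …
ICs: h(0) = -12.

f: a_k = 0, -6, 9, -18, 81/2, -486/5, 243, …
h₀=f(r): pull back L_f along r ⇒ L₀.
h=h₀': d/dx-closure on L₀ ⇒ L.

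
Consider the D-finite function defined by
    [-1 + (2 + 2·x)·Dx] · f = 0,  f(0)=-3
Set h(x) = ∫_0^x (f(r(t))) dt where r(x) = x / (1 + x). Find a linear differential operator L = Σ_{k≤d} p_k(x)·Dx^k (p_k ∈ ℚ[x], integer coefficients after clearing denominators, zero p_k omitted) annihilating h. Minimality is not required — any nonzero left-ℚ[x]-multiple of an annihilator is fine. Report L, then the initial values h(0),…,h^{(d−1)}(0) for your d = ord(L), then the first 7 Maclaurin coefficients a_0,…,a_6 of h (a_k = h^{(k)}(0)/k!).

L = -Dx + (2 + 6·x + 4·x^2)·Dx^2  (order 2).
h: a_k = 0, -3, -3/4, 5/8, -39/64, 423/640, -399/512, …
ICs: h(0) = 0, h′(0) = -3.

f: a_k = -3, -3/2, 3/8, -3/16, 15/128, -21/256, 63/1024, …
Substitute x→r, Dx→(1/r')Dx; clear ⇒ L₀.
Integrate: L := L₀·Dx.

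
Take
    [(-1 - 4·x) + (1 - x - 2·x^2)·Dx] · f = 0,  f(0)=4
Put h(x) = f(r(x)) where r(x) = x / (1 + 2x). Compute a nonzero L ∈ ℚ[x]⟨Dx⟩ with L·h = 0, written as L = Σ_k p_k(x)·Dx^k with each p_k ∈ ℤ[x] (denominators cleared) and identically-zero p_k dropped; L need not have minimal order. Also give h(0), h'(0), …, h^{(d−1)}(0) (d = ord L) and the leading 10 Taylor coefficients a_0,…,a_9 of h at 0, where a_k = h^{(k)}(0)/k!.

f: a_k = 4, 4, 12, 20, 44, 84, 172, 340, 684, 1364, …
Substitute x→r, Dx→(1/r')Dx; clear ⇒ L₀.
L = (-1 - 6·x) + (1 + 5·x + 6·x^2)·Dx  (order 1).
h: a_k = 4, 4, 4, -12, 36, -108, 324, -972, 2916, -8748, …
ICs: h(0) = 4.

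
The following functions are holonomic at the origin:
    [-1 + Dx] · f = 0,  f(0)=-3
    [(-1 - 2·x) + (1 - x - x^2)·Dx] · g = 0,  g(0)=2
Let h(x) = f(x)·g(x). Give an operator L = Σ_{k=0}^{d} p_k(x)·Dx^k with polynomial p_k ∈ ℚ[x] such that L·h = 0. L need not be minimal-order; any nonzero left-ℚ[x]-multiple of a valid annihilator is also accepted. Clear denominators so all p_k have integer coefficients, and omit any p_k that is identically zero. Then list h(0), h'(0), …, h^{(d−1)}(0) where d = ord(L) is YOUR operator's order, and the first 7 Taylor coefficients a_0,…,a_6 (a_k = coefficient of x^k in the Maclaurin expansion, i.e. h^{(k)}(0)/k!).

f: a_k = -3, -3, -3/2, -1/2, -1/8, -1/40, -1/240, …
g: a_k = 2, 2, 4, 6, 10, 16, 26, …
Sym-product of L_f,L_g gives L₀ (≤ ord 1).
L = (2 + x - x^2) + (-1 + x + x^2)·Dx  (order 1).
h: a_k = -6, -12, -21, -34, -221/4, -893/10, -17347/120, …
ICs: h(0) = -6.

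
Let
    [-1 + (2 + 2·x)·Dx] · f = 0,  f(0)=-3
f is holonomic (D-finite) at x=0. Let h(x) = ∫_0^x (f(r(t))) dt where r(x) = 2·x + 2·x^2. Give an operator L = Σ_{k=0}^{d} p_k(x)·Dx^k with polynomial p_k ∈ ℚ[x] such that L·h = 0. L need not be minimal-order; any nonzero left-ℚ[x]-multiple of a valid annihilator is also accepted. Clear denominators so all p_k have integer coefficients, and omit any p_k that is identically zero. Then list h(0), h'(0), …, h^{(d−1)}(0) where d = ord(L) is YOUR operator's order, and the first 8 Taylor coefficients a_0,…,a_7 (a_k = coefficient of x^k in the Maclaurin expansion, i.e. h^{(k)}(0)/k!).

f: a_k = -3, -3/2, 3/8, -3/16, 15/128, -21/256, 63/1024, -99/2048, …
h₀=f(r): pull back L_f along r ⇒ L₀.
Integrate: L := L₀·Dx.
L = (-1 - 2·x)·Dx + (1 + 2·x + 2·x^2)·Dx^2  (order 2).
h: a_k = 0, -3, -3/2, -1/2, 3/8, -9/40, 1/16, 9/112, …
ICs: h(0) = 0, h′(0) = -3.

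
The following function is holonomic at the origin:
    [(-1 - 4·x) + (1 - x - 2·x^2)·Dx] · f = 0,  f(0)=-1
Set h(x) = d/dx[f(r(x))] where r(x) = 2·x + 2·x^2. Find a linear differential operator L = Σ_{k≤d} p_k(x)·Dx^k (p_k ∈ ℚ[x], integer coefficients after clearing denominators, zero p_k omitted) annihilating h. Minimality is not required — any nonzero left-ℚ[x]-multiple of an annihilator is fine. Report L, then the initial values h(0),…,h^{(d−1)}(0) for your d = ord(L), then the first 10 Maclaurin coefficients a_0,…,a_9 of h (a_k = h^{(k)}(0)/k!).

f: a_k = -1, -1, -3, -5, -11, -21, -43, -85, -171, -341, …
L₀ from L_f via x↦r, Dx↦r'^{-1}Dx.
Differentiate: ansatz ord ≤ ord L₀ ⇒ L.
L = (14 + 108·x + 444·x^2 + 1312·x^3 + 2256·x^4 + 1920·x^5 + 640·x^6) + (-1 - 8·x + 6·x^2 + 148·x^3 + 440·x^4 + 624·x^5 + 448·x^6 + 128·x^7)·Dx  (order 1).
h: a_k = -2, -28, -192, -1232, -7480, -43248, -243712, -1344896, -7305120, -39192000, …
ICs: h(0) = -2.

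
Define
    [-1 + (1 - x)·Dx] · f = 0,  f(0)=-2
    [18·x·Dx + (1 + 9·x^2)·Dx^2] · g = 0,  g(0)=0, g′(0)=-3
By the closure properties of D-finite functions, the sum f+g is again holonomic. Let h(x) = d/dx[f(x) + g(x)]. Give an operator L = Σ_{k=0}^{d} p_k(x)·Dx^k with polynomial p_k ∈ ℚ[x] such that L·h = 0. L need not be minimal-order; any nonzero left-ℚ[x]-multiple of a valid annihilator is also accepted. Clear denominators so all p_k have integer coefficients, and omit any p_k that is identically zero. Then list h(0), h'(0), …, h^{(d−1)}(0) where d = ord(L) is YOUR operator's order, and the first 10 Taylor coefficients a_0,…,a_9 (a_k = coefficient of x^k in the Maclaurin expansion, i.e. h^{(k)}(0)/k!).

L = (-18 + 72·x + 486·x^2) + (12 - 18·x - 180·x^2 + 486·x^3)·Dx + (-1 - 8·x - 72·x^3 + 81·x^4)·Dx^2  (order 2).
h: a_k = -5, -4, 21, -8, -253, -12, 2173, -16, -19701, -20, …
ICs: h(0) = -5, h′(0) = -4.

f: a_k = -2, -2, -2, -2, -2, -2, -2, -2, -2, -2, …
g: a_k = 0, -3, 0, 9, 0, -243/5, 0, 2187/7, 0, -2187, …
Weyl lclm of L_f,L_g ⇒ L₀ (ord ≤ 3).
h₀' ⇒ L via d/dx closure of L₀.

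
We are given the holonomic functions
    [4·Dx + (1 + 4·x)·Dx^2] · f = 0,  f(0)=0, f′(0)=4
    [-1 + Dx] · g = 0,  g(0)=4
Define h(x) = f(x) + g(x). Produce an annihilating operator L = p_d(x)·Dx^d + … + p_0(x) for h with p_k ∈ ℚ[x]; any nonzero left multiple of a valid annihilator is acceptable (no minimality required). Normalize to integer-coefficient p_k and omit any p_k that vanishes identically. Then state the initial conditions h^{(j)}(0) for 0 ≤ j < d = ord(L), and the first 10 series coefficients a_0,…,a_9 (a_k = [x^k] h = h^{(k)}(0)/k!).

L = (-36 - 16·x)·Dx + (31 - 8·x - 16·x^2)·Dx^2 + (5 + 24·x + 16·x^2)·Dx^3  (order 3).
h: a_k = 4, 8, -6, 22, -383/6, 1229/6, -122879/180, 421303/180, -82575359/10080, 2642411521/90720, …
ICs: h(0) = 4, h′(0) = 8, h′′(0) = -12.

f: a_k = 0, 4, -8, 64/3, -64, 1024/5, -2048/3, 16384/7, -8192, 262144/9, …
g: a_k = 4, 4, 2, 2/3, 1/6, 1/30, 1/180, 1/1260, 1/10080, 1/90720, …
h₀=f+g: left-lcm gives L₀, ord ≤ 3.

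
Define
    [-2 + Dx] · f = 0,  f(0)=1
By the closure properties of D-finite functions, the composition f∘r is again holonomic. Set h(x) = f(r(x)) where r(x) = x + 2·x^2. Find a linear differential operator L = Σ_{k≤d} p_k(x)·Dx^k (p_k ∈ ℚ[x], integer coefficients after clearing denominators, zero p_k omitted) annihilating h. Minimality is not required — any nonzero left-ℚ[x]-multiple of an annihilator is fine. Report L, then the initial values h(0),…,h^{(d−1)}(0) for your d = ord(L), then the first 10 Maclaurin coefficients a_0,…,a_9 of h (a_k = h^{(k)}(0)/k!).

f: a_k = 1, 2, 2, 4/3, 2/3, 4/15, 4/45, 8/315, 2/315, 4/2835, …
L₀ from L_f via x↦r, Dx↦r'^{-1}Dx.
L = (-2 - 8·x) + Dx  (order 1).
h: a_k = 1, 2, 6, 28/3, 50/3, 108/5, 1324/45, 10424/315, 3958/105, 21428/567, …
ICs: h(0) = 1.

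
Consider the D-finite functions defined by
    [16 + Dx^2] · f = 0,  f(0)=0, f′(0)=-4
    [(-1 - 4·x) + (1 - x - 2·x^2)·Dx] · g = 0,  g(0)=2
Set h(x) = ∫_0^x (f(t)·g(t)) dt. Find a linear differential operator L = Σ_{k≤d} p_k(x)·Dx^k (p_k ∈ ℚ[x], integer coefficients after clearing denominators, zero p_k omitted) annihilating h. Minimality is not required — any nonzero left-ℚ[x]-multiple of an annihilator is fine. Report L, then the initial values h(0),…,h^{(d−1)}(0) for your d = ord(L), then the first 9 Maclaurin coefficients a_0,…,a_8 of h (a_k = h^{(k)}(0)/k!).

f: a_k = 0, -4, 0, 32/3, 0, -128/15, 0, 1024/315, 0, …
g: a_k = 2, 2, 6, 10, 22, 42, 86, 170, 342, …
f·g: L₀ = L_f ⊗_s L_g, ord ≤ 2·1.
h=∫h₀ ⇒ L = L₀·Dx.
L = (-12 + 16·x + 32·x^2)·Dx + (2 + 8·x)·Dx^2 + (-1 + x + 2·x^2)·Dx^3  (order 3).
h: a_k = 0, 0, -4, -8/3, -2/3, -56/15, -308/45, -56/5, -1213/63, …
ICs: h(0) = 0, h′(0) = 0, h′′(0) = -8.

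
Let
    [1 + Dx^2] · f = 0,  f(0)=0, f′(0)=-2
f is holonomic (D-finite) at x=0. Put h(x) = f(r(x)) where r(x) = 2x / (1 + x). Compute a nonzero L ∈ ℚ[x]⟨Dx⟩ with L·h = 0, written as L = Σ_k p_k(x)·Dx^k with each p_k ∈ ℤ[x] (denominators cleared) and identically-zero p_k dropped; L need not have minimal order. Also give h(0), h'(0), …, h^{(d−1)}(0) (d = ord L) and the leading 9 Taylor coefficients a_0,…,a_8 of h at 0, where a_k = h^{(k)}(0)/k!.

f: a_k = 0, -2, 0, 1/3, 0, -1/60, 0, 1/2520, 0, …
f∘r: x↦r, Dx↦Dx/r' in L_f ⇒ L₀.
L = 4 + (2 + 6·x + 6·x^2 + 2·x^3)·Dx + (1 + 4·x + 6·x^2 + 4·x^3 + x^4)·Dx^2  (order 2).
h: a_k = 0, -4, 4, -4/3, -4, 172/15, -20, 8836/315, -1516/45, …
ICs: h(0) = 0, h′(0) = -4.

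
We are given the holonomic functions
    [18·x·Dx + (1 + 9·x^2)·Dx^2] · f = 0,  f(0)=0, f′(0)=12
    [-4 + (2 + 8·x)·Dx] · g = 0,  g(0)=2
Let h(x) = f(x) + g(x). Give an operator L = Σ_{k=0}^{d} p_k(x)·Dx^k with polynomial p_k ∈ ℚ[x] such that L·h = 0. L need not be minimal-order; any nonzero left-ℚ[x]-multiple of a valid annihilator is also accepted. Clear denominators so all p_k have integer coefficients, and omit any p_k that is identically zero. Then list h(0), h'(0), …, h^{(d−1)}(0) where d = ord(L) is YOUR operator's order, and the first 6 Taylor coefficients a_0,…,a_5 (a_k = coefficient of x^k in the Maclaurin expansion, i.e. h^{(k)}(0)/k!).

f: a_k = 0, 12, 0, -36, 0, 972/5, …
g: a_k = 2, 4, -4, 8, -20, 56, …
L₀ := lclm(L_f,L_g); ord L₀ ≤ 2+1.
L = (-36 - 360·x + 972·x^2 + 1944·x^3)·Dx + (-30 - 144·x - 18·x^2 + 3888·x^3 + 6804·x^4)·Dx^2 + (-2 + 10·x + 108·x^2 + 306·x^3 + 1134·x^4 + 1944·x^5)·Dx^3  (order 3).
h: a_k = 2, 16, -4, -28, -20, 1252/5, …
ICs: h(0) = 2, h′(0) = 16, h′′(0) = -8.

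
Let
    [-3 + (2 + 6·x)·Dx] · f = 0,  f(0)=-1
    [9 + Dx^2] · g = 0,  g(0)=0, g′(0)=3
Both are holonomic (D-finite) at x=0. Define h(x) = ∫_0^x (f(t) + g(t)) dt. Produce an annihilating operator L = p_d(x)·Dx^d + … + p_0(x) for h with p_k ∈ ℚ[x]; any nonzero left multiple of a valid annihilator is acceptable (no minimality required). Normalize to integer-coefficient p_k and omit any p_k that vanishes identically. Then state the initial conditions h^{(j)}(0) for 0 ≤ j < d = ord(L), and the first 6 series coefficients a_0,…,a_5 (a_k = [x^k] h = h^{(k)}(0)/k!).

L = (-63 - 216·x - 324·x^2)·Dx + (18 + 198·x + 648·x^2 + 648·x^3)·Dx^2 + (-7 - 24·x - 36·x^2)·Dx^3 + (2 + 22·x + 72·x^2 + 72·x^3)·Dx^4  (order 4).
h: a_k = 0, -1, 3/4, 3/8, -99/64, 81/128, …
ICs: h(0) = 0, h′(0) = -1, h′′(0) = 3/2, h′′′(0) = 9/4.

f: a_k = -1, -3/2, 9/8, -27/16, 405/128, -1701/256, …
g: a_k = 0, 3, 0, -9/2, 0, 81/40, …
h₀=f+g: left-lcm gives L₀, ord ≤ 3.
Integrate: L := L₀·Dx.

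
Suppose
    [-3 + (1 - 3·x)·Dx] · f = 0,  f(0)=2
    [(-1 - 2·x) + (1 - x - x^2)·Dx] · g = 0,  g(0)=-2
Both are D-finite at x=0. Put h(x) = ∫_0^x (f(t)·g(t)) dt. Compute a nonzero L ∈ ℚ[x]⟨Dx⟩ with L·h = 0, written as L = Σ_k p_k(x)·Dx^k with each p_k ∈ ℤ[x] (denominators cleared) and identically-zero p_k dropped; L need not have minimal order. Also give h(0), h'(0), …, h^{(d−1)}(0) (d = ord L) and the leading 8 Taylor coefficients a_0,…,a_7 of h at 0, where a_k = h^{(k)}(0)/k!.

f: a_k = 2, 6, 18, 54, 162, 486, 1458, 4374, …
g: a_k = -2, -2, -4, -6, -10, -16, -26, -42, …
f·g: L₀ = L_f ⊗_s L_g, ord ≤ 1·1.
Integrate: L := L₀·Dx.
L = (-4 + 4·x + 9·x^2)·Dx + (1 - 4·x + 2·x^2 + 3·x^3)·Dx^2  (order 2).
h: a_k = 0, -4, -8, -56/3, -45, -112, -856/3, -5188/7, …
ICs: h(0) = 0, h′(0) = -4.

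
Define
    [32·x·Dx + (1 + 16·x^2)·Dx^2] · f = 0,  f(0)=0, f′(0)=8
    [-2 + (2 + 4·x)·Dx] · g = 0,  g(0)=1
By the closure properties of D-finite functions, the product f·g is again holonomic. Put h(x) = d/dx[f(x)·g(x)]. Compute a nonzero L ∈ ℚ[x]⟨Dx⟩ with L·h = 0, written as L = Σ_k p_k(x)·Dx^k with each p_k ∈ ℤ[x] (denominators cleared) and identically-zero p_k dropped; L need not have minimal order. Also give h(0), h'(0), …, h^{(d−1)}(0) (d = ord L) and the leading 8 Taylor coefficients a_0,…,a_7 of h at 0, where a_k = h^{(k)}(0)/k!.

L = (29 + 320·x - 1120·x^2 - 3072·x^3 - 768·x^4) + (38 + 300·x - 576·x^2 - 6656·x^3 - 10752·x^4 - 3072·x^5)·Dx + (3 - 20·x - 84·x^2 - 512·x^3 - 2176·x^4 - 3072·x^5 - 1024·x^6)·Dx^2  (order 2).
h: a_k = 8, 16, -140, -464/3, 6389/3, 11858/5, -1022653/30, -3777628/105, …
ICs: h(0) = 8, h′(0) = 16.

f: a_k = 0, 8, 0, -128/3, 0, 2048/5, 0, -32768/7, …
g: a_k = 1, 1, -1/2, 1/2, -5/8, 7/8, -21/16, 33/16, …
L₀ := L_f ⊗_s L_g (sym. prod.), ord ≤ 2.
Differentiate: ansatz ord ≤ ord L₀ ⇒ L.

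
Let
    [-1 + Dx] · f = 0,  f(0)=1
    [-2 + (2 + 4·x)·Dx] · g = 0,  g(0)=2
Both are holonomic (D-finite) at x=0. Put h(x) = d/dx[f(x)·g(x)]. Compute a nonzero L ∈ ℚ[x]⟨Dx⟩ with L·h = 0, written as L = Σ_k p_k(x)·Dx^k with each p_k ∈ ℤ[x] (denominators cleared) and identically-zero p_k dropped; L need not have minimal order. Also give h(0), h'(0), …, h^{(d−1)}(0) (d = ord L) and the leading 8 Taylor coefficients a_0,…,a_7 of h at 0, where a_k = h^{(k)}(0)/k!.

L = (1 + 4·x + 2·x^2) + (-1 - 3·x - 2·x^2)·Dx  (order 1).
h: a_k = 4, 4, 4, -4/3, 14/3, -122/15, 694/45, -9182/315, …
ICs: h(0) = 4.

f: a_k = 1, 1, 1/2, 1/6, 1/24, 1/120, 1/720, 1/5040, …
g: a_k = 2, 2, -1, 1, -5/4, 7/4, -21/8, 33/8, …
Sym-product of L_f,L_g gives L₀ (≤ ord 1).
Derive L from L₀ (diff closure).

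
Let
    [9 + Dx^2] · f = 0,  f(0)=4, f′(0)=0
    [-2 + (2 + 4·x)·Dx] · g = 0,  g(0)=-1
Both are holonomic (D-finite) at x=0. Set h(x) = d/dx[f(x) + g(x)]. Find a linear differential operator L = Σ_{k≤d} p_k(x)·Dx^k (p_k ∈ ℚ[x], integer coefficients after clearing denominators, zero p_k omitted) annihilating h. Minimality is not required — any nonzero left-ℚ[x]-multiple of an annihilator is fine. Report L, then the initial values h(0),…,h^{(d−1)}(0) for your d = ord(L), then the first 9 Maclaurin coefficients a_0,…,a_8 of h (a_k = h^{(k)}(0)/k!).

f: a_k = 4, 0, -18, 0, 27/2, 0, -81/20, 0, 729/1120, …
g: a_k = -1, -1, 1/2, -1/2, 5/8, -7/8, 21/16, -33/16, 429/128, …
L₀ := lclm(L_f,L_g); ord L₀ ≤ 2+1.
h=h₀': d/dx-closure on L₀ ⇒ L.
L = (-18 - 27·x - 27·x^2) + (-9 - 45·x - 81·x^2 - 54·x^3)·Dx + (-2 - 3·x - 3·x^2)·Dx^2 + (-1 - 5·x - 9·x^2 - 6·x^3)·Dx^3  (order 3).
h: a_k = -1, -35, -3/2, 113/2, -35/8, -657/40, -231/16, 17931/560, -6435/128, …
ICs: h(0) = -1, h′(0) = -35, h′′(0) = -3.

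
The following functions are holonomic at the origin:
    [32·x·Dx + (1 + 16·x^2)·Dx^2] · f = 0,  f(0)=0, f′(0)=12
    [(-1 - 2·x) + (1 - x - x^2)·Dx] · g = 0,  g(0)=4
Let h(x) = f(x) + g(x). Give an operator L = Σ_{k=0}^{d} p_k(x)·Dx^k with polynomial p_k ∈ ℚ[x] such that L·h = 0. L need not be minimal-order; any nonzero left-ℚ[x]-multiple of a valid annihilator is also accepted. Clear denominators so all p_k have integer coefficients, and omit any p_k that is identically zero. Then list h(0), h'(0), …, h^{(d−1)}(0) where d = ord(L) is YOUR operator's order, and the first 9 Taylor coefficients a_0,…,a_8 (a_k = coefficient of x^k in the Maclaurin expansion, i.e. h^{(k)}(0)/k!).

L = (64 - 256·x - 3904·x^2 - 6912·x^3 - 9696·x^4 - 1536·x^6)·Dx + (-25 - 24·x + 542·x^2 - 780·x^3 - 6800·x^4 - 6560·x^5 - 768·x^6 - 1536·x^7)·Dx^2 + (2 + 17·x + 62·x^2 + 202·x^3 + 445·x^4 - 1136·x^5 - 576·x^6 - 256·x^7 - 256·x^8)·Dx^3  (order 3).
h: a_k = 4, 16, 8, -52, 20, 3232/5, 52, -48564/7, 136, …
ICs: h(0) = 4, h′(0) = 16, h′′(0) = 16.

f: a_k = 0, 12, 0, -64, 0, 3072/5, 0, -49152/7, 0, …
g: a_k = 4, 4, 8, 12, 20, 32, 52, 84, 136, …
Weyl lclm of L_f,L_g ⇒ L₀ (ord ≤ 3).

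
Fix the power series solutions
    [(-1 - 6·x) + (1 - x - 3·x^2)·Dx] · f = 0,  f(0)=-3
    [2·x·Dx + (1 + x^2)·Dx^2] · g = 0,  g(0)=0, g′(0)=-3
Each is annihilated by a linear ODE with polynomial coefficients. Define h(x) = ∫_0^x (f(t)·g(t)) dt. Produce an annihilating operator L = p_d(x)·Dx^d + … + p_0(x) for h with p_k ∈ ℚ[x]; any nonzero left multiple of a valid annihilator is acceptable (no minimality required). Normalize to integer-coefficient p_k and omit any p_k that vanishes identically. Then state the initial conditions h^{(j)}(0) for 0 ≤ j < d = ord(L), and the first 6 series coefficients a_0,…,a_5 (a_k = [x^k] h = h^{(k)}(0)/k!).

f: a_k = -3, -3, -12, -21, -57, -120, …
g: a_k = 0, -3, 0, 1, 0, -3/5, …
h₀=f·g: eliminate ⇒ L₀, order ≤ 1·2.
h=∫₀ˣh₀: take L = L₀·Dx.
L = (6 + 2·x + 18·x^2)·Dx + (2 + 10·x + 4·x^2 + 18·x^3)·Dx^2 + (-1 + x + 2·x^2 + x^3 + 3·x^4)·Dx^3  (order 3).
h: a_k = 0, 0, 9/2, 3, 33/4, 12, …
ICs: h(0) = 0, h′(0) = 0, h′′(0) = 9.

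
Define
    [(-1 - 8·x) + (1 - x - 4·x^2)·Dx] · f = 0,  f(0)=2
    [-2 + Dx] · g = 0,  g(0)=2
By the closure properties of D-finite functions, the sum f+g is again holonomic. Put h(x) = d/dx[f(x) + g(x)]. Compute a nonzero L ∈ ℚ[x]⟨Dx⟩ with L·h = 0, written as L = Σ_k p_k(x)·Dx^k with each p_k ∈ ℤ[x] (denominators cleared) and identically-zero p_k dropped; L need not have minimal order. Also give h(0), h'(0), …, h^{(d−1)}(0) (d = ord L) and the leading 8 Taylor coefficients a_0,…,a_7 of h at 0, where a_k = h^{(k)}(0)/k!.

L = (34 + 452·x + 512·x^2 + 1920·x^3 + 768·x^4) + (-25 - 228·x - 334·x^2 - 864·x^3 + 160·x^4 + 256·x^5)·Dx + (4 + x + 39·x^2 - 48·x^3 - 272·x^4 - 128·x^5)·Dx^2  (order 2).
h: a_k = 6, 28, 62, 712/3, 1958/3, 32596/15, 277846/45, 5871632/315, …
ICs: h(0) = 6, h′(0) = 28.

f: a_k = 2, 2, 10, 18, 58, 130, 362, 882, …
g: a_k = 2, 4, 4, 8/3, 4/3, 8/15, 8/45, 16/315, …
h₀=f+g: left-lcm gives L₀, ord ≤ 2.
h₀' ⇒ L via d/dx closure of L₀.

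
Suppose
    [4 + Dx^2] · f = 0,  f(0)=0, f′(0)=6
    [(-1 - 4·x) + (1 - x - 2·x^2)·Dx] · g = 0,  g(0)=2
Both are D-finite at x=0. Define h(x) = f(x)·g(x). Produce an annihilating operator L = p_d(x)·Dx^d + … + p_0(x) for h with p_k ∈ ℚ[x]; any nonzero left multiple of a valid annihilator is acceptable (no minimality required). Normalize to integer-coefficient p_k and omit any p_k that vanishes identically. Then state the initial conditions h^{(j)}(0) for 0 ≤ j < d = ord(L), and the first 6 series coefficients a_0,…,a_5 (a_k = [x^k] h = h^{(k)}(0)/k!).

L = (4·x + 8·x^2) + (2 + 8·x)·Dx + (-1 + x + 2·x^2)·Dx^2  (order 2).
h: a_k = 0, 12, 12, 28, 52, 548/5, …
ICs: h(0) = 0, h′(0) = 12.

f: a_k = 0, 6, 0, -4, 0, 4/5, …
g: a_k = 2, 2, 6, 10, 22, 42, …
h₀=f·g: eliminate ⇒ L₀, order ≤ 2·1.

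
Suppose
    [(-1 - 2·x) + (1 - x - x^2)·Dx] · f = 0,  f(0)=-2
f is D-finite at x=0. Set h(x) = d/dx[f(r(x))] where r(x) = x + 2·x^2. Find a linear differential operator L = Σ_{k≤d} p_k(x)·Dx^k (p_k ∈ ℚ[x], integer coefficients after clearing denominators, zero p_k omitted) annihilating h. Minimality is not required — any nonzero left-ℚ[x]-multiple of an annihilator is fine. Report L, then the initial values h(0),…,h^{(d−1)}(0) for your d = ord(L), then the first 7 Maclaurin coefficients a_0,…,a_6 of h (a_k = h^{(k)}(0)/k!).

L = (8 + 42·x + 126·x^2 + 208·x^3 + 408·x^4 + 480·x^5 + 320·x^6) + (-1 - 5·x - 3·x^2 + 18·x^3 + 80·x^4 + 120·x^5 + 112·x^6 + 64·x^7)·Dx  (order 1).
h: a_k = -2, -16, -66, -248, -840, -2844, -9198, …
ICs: h(0) = -2.

f: a_k = -2, -2, -4, -6, -10, -16, -26, …
h₀=f(r): pull back L_f along r ⇒ L₀.
Derive L from L₀ (diff closure).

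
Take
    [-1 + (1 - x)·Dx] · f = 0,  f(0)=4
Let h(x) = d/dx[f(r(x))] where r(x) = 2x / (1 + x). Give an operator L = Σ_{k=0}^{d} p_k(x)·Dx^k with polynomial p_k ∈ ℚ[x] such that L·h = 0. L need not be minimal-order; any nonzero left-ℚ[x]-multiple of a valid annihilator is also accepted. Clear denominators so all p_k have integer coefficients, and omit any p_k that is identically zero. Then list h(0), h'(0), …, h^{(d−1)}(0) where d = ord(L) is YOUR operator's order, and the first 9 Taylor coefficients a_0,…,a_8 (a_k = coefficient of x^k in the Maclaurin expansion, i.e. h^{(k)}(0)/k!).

f: a_k = 4, 4, 4, 4, 4, 4, 4, 4, 4, …
Change of var in L_f (x↦r) gives L₀.
h=h₀': d/dx-closure on L₀ ⇒ L.
L = 2 + (-1 + x)·Dx  (order 1).
h: a_k = 8, 16, 24, 32, 40, 48, 56, 64, 72, …
ICs: h(0) = 8.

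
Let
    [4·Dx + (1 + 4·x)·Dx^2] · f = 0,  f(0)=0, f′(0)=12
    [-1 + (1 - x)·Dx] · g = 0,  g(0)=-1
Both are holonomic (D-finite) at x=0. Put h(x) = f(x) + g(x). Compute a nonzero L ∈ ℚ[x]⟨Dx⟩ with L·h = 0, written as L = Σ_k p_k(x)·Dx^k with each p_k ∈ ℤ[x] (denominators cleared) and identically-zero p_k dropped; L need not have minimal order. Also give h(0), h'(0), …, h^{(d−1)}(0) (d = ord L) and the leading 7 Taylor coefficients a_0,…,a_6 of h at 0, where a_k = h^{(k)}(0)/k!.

L = (-44 - 16·x)·Dx + (13 - 56·x - 32·x^2)·Dx^2 + (3 + 11·x - 6·x^2 - 8·x^3)·Dx^3  (order 3).
h: a_k = -1, 11, -25, 63, -193, 3067/5, -2049, …
ICs: h(0) = -1, h′(0) = 11, h′′(0) = -50.

f: a_k = 0, 12, -24, 64, -192, 3072/5, -2048, …
g: a_k = -1, -1, -1, -1, -1, -1, -1, …
Sum ⇒ L₀ = lclm(L_f,L_g) in ℚ(x)⟨Dx⟩.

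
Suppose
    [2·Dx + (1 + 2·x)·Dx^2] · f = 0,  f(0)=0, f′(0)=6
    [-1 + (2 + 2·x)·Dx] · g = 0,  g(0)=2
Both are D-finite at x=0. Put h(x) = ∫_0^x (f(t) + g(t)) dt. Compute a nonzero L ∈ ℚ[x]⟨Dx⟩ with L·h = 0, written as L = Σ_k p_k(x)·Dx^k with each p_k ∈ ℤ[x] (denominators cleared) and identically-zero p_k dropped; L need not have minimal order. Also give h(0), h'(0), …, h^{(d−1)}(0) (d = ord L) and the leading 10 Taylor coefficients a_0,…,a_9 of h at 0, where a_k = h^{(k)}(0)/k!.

L = (10 + 4·x)·Dx^2 + (29 + 52·x + 20·x^2)·Dx^3 + (6 + 22·x + 24·x^2 + 8·x^3)·Dx^4  (order 4).
h: a_k = 0, 2, 7/2, -25/12, 65/32, -773/320, 12323/3840, -16405/3584, 393447/57344, -524431/49152, …
ICs: h(0) = 0, h′(0) = 2, h′′(0) = 7, h′′′(0) = -25/2.

f: a_k = 0, 6, -6, 8, -12, 96/5, -32, 384/7, -96, 512/3, …
g: a_k = 2, 1, -1/4, 1/8, -5/64, 7/128, -21/512, 33/1024, -429/16384, 715/32768, …
Sum ⇒ L₀ = lclm(L_f,L_g) in ℚ(x)⟨Dx⟩.
∫: right-multiply L₀ by Dx.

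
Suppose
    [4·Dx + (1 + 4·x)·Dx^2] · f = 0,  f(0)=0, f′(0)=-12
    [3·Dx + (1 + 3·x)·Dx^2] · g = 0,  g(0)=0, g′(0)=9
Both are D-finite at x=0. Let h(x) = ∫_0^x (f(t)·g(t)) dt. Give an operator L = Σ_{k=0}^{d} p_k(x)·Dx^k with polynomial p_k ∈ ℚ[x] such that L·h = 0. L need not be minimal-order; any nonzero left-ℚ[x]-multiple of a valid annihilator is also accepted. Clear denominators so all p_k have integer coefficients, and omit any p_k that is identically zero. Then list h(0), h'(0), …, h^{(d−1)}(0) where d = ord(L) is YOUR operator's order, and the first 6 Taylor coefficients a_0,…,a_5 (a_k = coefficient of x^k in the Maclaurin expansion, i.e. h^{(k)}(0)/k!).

L = (600 + 4032·x + 6912·x^2)·Dx^2 + (854 + 8808·x + 30240·x^2 + 34560·x^3)·Dx^3 + (172 + 2380·x + 12312·x^2 + 28224·x^3 + 24192·x^4)·Dx^4 + (7 + 122·x + 847·x^2 + 2928·x^3 + 5040·x^4 + 3456·x^5)·Dx^5  (order 5).
h: a_k = 0, 0, 0, -36, 189/2, -1224/5, …
ICs: h(0) = 0, h′(0) = 0, h′′(0) = 0, h′′′(0) = -216, h′′′′(0) = 2268.

f: a_k = 0, -12, 24, -64, 192, -3072/5, …
g: a_k = 0, 9, -27/2, 27, -243/4, 729/5, …
L₀ := L_f ⊗_s L_g (sym. prod.), ord ≤ 4.
Integrate: L := L₀·Dx.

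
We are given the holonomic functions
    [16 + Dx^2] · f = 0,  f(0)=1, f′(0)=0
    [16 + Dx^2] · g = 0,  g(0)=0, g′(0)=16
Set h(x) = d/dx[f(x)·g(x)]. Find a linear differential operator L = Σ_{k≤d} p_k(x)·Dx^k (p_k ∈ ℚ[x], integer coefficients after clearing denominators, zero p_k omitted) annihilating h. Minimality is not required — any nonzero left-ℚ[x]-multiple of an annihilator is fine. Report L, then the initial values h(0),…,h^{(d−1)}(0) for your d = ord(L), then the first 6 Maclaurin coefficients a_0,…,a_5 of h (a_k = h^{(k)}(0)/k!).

L = 64 + Dx^2  (order 2).
h: a_k = 16, 0, -512, 0, 8192/3, 0, …
ICs: h(0) = 16, h′(0) = 0.

f: a_k = 1, 0, -8, 0, 32/3, 0, …
g: a_k = 0, 16, 0, -128/3, 0, 512/15, …
Product ⇒ symmetric product L₀, ord ≤ 4.
Differentiate: ansatz ord ≤ ord L₀ ⇒ L.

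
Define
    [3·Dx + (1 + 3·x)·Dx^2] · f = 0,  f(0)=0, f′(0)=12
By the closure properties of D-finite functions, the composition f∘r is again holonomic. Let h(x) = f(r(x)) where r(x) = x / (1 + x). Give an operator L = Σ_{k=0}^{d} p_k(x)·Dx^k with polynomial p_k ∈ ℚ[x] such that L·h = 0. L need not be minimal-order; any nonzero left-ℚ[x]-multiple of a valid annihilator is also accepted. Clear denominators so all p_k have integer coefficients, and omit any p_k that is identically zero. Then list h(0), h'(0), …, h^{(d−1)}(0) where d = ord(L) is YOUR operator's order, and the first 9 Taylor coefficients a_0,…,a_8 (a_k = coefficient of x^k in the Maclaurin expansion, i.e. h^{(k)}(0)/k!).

L = (5 + 8·x)·Dx + (1 + 5·x + 4·x^2)·Dx^2  (order 2).
h: a_k = 0, 12, -30, 84, -255, 4092/5, -2730, 65532/7, -65535/2, …
ICs: h(0) = 0, h′(0) = 12.

f: a_k = 0, 12, -18, 36, -81, 972/5, -486, 8748/7, -6561/2, …
Substitute x→r, Dx→(1/r')Dx; clear ⇒ L₀.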